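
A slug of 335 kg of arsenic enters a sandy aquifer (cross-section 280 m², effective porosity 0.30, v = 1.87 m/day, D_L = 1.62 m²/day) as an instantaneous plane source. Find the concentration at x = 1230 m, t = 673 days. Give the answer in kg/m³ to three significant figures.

0.0283 kg/m³

For an instantaneous plane source, C(x,t) = M/(n_e·A·√(4πDt)) · exp(−(x−vt)²/(4Dt)), with n_e·A the pore (flow) area.
Plume center vt = 1.87 × 673 = 1258.51 m, so the well at 1230 m is 28.51 m upgradient of the peak.
√(4πDt) = 117.0 m, giving peak height M/(n_e·A·√(4πDt)) = 335/(0.30 × 280 × 117.0) = 0.03409 kg/m³.
(x−vt)²/(4Dt) = (-28.51)²/(4 × 1.62 × 673) = 0.1864; exp(−0.1864) = 0.8299.
C = 0.03409 × 0.8299 = 0.0283 kg/m³.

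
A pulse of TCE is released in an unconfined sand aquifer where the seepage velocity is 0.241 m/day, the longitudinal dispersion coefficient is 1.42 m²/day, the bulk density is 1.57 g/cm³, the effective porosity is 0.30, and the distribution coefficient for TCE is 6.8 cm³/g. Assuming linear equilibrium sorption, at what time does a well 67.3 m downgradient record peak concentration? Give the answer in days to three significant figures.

Retardation factor R = 1 + ρ_b·K_d/n = 1 + 1.57 × 6.8/0.30 = 36.59.
Sorption retards both mechanisms: v_R = v/R = 0.006586 m/day, D_R = D/R = 0.03881 m²/day.
Peak time from v_R²t² + 2D_R t − x² = 0: t = (√(D_R² + v_R²x²) − D_R)/v_R².
√(D_R² + v_R²x²) = √(0.03881² + 0.006586² × 67.3²) = 0.4449; v_R² = 4.338e-05.
t = (0.4449 − 0.03881)/4.338e-05 = 9360 days.

9360 days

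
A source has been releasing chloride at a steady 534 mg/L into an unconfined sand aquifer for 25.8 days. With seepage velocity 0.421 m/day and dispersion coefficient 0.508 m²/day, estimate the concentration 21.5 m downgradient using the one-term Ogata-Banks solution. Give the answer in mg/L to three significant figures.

For a continuous step input, C/C₀ ≈ ½·erfc((x−vt)/(2√(Dt))).
vt = 0.421 × 25.8 = 10.8618 m and 2√(Dt) = 2√(0.508 × 25.8) = 7.241 m.
Argument (x−vt)/(2√(Dt)) = (21.5 − 10.8618)/7.241 = 1.469; ½·erfc(1.469) = 0.01888.
C = 534 × 0.01888 = 10.1 mg/L.

10.1 mg/L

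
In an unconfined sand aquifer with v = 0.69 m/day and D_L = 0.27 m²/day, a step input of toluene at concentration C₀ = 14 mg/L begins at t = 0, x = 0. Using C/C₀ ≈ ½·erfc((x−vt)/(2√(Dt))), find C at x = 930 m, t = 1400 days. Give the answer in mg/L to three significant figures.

12.7 mg/L

For a continuous step input, C/C₀ ≈ ½·erfc((x−vt)/(2√(Dt))).
vt = 0.69 × 1400 = 966 m and 2√(Dt) = 2√(0.27 × 1400) = 38.88 m.
Argument (x−vt)/(2√(Dt)) = (930 − 966)/38.88 = -0.9259; ½·erfc(-0.9259) = 0.9048.
C = 14 × 0.9048 = 12.7 mg/L.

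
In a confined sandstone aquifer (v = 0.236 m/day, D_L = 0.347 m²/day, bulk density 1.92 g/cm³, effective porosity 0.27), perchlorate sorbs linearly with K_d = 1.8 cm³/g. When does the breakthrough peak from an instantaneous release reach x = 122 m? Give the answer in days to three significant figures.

Retardation factor R = 1 + ρ_b·K_d/n = 1 + 1.92 × 1.8/0.27 = 13.80.
Sorption retards both mechanisms: v_R = v/R = 0.01710 m/day, D_R = D/R = 0.02514 m²/day.
Peak time from v_R²t² + 2D_R t − x² = 0: t = (√(D_R² + v_R²x²) − D_R)/v_R².
√(D_R² + v_R²x²) = √(0.02514² + 0.01710² × 122²) = 2.086; v_R² = 0.0002924.
t = (2.086 − 0.02514)/0.0002924 = 7050 days.

7050 days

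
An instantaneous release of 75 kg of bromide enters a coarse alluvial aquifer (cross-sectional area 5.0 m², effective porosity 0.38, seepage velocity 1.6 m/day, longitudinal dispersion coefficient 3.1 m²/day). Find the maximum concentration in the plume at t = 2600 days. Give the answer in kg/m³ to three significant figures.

0.124 kg/m³

The peak of an instantaneous 1D plume sits at x = vt; there the Gaussian factor is 1 and C_max = M/(n_e·A·√(4πDt)), where n_e·A is the pore area the mass is dissolved in.
√(4πDt) = √(4π × 3.1 × 2600) = 318.3 m, so C_max = 75/(0.38 × 5.0 × 318.3) = 0.124 kg/m³.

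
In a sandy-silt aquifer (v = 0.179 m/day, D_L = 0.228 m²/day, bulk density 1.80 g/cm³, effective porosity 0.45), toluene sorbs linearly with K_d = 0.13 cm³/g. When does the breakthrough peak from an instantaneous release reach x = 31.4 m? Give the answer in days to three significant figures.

Retardation factor R = 1 + ρ_b·K_d/n = 1 + 1.80 × 0.13/0.45 = 1.520.
Sorption retards both mechanisms: v_R = v/R = 0.1178 m/day, D_R = D/R = 0.1500 m²/day.
Peak time from v_R²t² + 2D_R t − x² = 0: t = (√(D_R² + v_R²x²) − D_R)/v_R².
√(D_R² + v_R²x²) = √(0.1500² + 0.1178² × 31.4²) = 3.702; v_R² = 0.01388.
t = (3.702 − 0.1500)/0.01388 = 256 days.

256 days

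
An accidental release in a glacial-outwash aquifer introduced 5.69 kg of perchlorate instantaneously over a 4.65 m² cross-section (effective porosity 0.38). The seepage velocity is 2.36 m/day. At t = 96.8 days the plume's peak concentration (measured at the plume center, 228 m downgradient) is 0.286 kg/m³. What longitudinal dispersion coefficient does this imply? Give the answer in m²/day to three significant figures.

At the plume center C_max = M/(n_e·A·√(4πDt)), so D = M²/(4πt·(n_e·A·C_max)²).
n_e·A·C_max = 0.38 × 4.65 × 0.286 = 0.5054 kg/m.
D = 5.69²/(4π × 96.8 × 0.5054²) = 0.104 m²/day.

0.104 m²/day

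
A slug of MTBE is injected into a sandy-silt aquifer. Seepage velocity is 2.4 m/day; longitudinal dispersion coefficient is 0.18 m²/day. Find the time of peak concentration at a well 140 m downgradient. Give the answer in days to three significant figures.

For the 1D instantaneous-source solution, setting ∂C/∂t = 0 at fixed x gives v²t² + 2Dt − x² = 0, so t = (√(D² + v²x²) − D)/v².
√(D² + v²x²) = √(0.18² + 2.4² × 140²) = 336.0; v² = 5.76.
t = (336.0 − 0.18)/5.76 = 58.3 days (vs. the pure-advection estimate x/v = 58.3 d).

58.3 days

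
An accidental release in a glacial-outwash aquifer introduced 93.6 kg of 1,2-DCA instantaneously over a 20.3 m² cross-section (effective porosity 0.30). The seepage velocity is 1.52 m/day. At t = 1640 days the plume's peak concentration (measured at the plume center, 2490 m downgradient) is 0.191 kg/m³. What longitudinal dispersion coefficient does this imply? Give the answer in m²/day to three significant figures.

0.314 m²/day

At the plume center C_max = M/(n_e·A·√(4πDt)), so D = M²/(4πt·(n_e·A·C_max)²).
n_e·A·C_max = 0.30 × 20.3 × 0.191 = 1.163 kg/m.
D = 93.6²/(4π × 1640 × 1.163²) = 0.314 m²/day.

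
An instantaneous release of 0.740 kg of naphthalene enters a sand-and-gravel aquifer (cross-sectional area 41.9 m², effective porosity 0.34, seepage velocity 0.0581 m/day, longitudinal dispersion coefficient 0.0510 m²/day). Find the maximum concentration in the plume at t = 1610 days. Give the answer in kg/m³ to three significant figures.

0.00162 kg/m³

The peak of an instantaneous 1D plume sits at x = vt; there the Gaussian factor is 1 and C_max = M/(n_e·A·√(4πDt)), where n_e·A is the pore area the mass is dissolved in.
√(4πDt) = √(4π × 0.0510 × 1610) = 32.12 m, so C_max = 0.740/(0.34 × 41.9 × 32.12) = 0.00162 kg/m³.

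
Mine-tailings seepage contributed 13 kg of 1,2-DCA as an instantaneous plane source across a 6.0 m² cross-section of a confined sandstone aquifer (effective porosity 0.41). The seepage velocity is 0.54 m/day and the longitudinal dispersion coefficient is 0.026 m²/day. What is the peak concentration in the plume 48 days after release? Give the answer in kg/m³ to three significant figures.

1.33 kg/m³

The peak of an instantaneous 1D plume sits at x = vt; there the Gaussian factor is 1 and C_max = M/(n_e·A·√(4πDt)), where n_e·A is the pore area the mass is dissolved in.
√(4πDt) = √(4π × 0.026 × 48) = 3.960 m, so C_max = 13/(0.41 × 6.0 × 3.960) = 1.33 kg/m³.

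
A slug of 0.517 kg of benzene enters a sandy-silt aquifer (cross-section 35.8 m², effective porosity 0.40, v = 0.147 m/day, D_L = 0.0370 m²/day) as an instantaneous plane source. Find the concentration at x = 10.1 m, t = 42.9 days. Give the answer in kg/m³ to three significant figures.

For an instantaneous plane source, C(x,t) = M/(n_e·A·√(4πDt)) · exp(−(x−vt)²/(4Dt)), with n_e·A the pore (flow) area.
Plume center vt = 0.147 × 42.9 = 6.3063 m, so the well at 10.1 m is 3.7937 m downgradient of the peak.
√(4πDt) = 4.466 m, giving peak height M/(n_e·A·√(4πDt)) = 0.517/(0.40 × 35.8 × 4.466) = 0.008084 kg/m³.
(x−vt)²/(4Dt) = (3.7937)²/(4 × 0.0370 × 42.9) = 2.267; exp(−2.267) = 0.1036.
C = 0.008084 × 0.1036 = 0.000838 kg/m³.

0.000838 kg/m³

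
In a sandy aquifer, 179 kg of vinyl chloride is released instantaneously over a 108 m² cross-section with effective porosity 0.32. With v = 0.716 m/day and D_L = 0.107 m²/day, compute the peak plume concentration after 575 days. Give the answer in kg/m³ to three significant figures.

The peak of an instantaneous 1D plume sits at x = vt; there the Gaussian factor is 1 and C_max = M/(n_e·A·√(4πDt)), where n_e·A is the pore area the mass is dissolved in.
√(4πDt) = √(4π × 0.107 × 575) = 27.81 m, so C_max = 179/(0.32 × 108 × 27.81) = 0.186 kg/m³.

0.186 kg/m³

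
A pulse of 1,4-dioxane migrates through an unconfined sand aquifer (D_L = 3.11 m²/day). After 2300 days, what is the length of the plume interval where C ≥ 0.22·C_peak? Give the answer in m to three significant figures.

The plume is Gaussian with σ = √(2Dt) = √(2 × 3.11 × 2300) = 119.6 m.
C/C_peak = exp(−Δx²/(2σ²)) = 0.22 ⇒ Δx = σ·√(−2 ln 0.22) = 119.6 × 1.740 = 208.1 m.
Width = 2Δx = 416 m.

416 m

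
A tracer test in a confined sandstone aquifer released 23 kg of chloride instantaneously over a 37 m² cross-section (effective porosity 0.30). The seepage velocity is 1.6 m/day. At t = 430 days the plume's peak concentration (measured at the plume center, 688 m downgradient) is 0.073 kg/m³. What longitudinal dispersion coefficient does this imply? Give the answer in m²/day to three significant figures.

At the plume center C_max = M/(n_e·A·√(4πDt)), so D = M²/(4πt·(n_e·A·C_max)²).
n_e·A·C_max = 0.30 × 37 × 0.073 = 0.8103 kg/m.
D = 23²/(4π × 430 × 0.8103²) = 0.149 m²/day.

0.149 m²/day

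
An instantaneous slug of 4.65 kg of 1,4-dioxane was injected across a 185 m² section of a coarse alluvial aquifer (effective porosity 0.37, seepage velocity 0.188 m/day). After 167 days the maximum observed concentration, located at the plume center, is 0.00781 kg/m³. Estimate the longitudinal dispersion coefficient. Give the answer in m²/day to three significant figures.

0.0361 m²/day

At the plume center C_max = M/(n_e·A·√(4πDt)), so D = M²/(4πt·(n_e·A·C_max)²).
n_e·A·C_max = 0.37 × 185 × 0.00781 = 0.5346 kg/m.
D = 4.65²/(4π × 167 × 0.5346²) = 0.0361 m²/day.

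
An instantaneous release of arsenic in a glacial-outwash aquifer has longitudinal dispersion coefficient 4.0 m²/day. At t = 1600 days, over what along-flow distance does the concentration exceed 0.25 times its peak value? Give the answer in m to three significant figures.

The plume is Gaussian with σ = √(2Dt) = √(2 × 4.0 × 1600) = 113.1 m.
C/C_peak = exp(−Δx²/(2σ²)) = 0.25 ⇒ Δx = σ·√(−2 ln 0.25) = 113.1 × 1.665 = 188.3 m.
Width = 2Δx = 377 m.

377 m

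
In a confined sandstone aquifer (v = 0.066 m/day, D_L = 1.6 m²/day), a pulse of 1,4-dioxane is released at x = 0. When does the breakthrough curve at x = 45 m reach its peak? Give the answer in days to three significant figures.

For the 1D instantaneous-source solution, setting ∂C/∂t = 0 at fixed x gives v²t² + 2Dt − x² = 0, so t = (√(D² + v²x²) − D)/v².
√(D² + v²x²) = √(1.6² + 0.066² × 45²) = 3.374; v² = 0.004356.
t = (3.374 − 1.6)/0.004356 = 407 days (vs. the pure-advection estimate x/v = 682 d).

407 days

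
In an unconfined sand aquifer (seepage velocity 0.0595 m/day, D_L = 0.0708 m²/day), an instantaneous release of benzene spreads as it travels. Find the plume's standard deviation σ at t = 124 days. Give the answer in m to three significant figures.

Dispersive spreading gives a Gaussian with σ² = 2Dt; advection only shifts the center.
σ = √(2 × 0.0708 × 124) = 4.19 m.

4.19 m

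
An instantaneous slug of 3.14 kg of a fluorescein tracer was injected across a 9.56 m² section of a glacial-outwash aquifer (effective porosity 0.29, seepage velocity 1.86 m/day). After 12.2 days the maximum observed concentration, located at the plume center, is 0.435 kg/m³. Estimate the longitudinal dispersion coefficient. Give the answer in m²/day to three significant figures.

At the plume center C_max = M/(n_e·A·√(4πDt)), so D = M²/(4πt·(n_e·A·C_max)²).
n_e·A·C_max = 0.29 × 9.56 × 0.435 = 1.206 kg/m.
D = 3.14²/(4π × 12.2 × 1.206²) = 0.0442 m²/day.

0.0442 m²/day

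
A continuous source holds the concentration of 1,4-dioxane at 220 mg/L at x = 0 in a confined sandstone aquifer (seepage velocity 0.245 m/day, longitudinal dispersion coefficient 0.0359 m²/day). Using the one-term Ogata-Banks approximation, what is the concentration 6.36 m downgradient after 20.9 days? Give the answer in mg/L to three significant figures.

34.3 mg/L

For a continuous step input, C/C₀ ≈ ½·erfc((x−vt)/(2√(Dt))).
vt = 0.245 × 20.9 = 5.1205 m and 2√(Dt) = 2√(0.0359 × 20.9) = 1.732 m.
Argument (x−vt)/(2√(Dt)) = (6.36 − 5.1205)/1.732 = 0.7156; ½·erfc(0.7156) = 0.1558.
C = 220 × 0.1558 = 34.3 mg/L.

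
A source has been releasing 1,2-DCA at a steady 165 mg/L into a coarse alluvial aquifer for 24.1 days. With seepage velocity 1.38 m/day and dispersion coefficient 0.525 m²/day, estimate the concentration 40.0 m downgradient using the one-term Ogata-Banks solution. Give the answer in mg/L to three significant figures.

14.9 mg/L

For a continuous step input, C/C₀ ≈ ½·erfc((x−vt)/(2√(Dt))).
vt = 1.38 × 24.1 = 33.258 m and 2√(Dt) = 2√(0.525 × 24.1) = 7.114 m.
Argument (x−vt)/(2√(Dt)) = (40.0 − 33.258)/7.114 = 0.9477; ½·erfc(0.9477) = 0.09008.
C = 165 × 0.09008 = 14.9 mg/L.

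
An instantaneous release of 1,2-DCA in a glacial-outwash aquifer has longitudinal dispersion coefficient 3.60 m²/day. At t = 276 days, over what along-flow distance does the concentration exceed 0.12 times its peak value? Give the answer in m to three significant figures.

The plume is Gaussian with σ = √(2Dt) = √(2 × 3.60 × 276) = 44.58 m.
C/C_peak = exp(−Δx²/(2σ²)) = 0.12 ⇒ Δx = σ·√(−2 ln 0.12) = 44.58 × 2.059 = 91.79 m.
Width = 2Δx = 184 m.

184 m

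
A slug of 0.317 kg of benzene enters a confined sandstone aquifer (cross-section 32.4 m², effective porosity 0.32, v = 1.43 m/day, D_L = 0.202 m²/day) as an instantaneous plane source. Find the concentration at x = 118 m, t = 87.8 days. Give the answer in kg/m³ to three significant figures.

0.000916 kg/m³

For an instantaneous plane source, C(x,t) = M/(n_e·A·√(4πDt)) · exp(−(x−vt)²/(4Dt)), with n_e·A the pore (flow) area.
Plume center vt = 1.43 × 87.8 = 125.554 m, so the well at 118 m is 7.554 m upgradient of the peak.
√(4πDt) = 14.93 m, giving peak height M/(n_e·A·√(4πDt)) = 0.317/(0.32 × 32.4 × 14.93) = 0.002048 kg/m³.
(x−vt)²/(4Dt) = (-7.554)²/(4 × 0.202 × 87.8) = 0.8044; exp(−0.8044) = 0.4474.
C = 0.002048 × 0.4474 = 0.000916 kg/m³.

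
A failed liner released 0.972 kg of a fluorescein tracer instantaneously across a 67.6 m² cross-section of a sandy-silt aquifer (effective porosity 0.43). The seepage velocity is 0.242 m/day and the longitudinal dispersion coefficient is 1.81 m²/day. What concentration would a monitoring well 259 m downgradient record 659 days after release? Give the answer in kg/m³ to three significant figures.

3.43e-05 kg/m³

For an instantaneous plane source, C(x,t) = M/(n_e·A·√(4πDt)) · exp(−(x−vt)²/(4Dt)), with n_e·A the pore (flow) area.
Plume center vt = 0.242 × 659 = 159.478 m, so the well at 259 m is 99.522 m downgradient of the peak.
√(4πDt) = 122.4 m, giving peak height M/(n_e·A·√(4πDt)) = 0.972/(0.43 × 67.6 × 122.4) = 0.0002732 kg/m³.
(x−vt)²/(4Dt) = (99.522)²/(4 × 1.81 × 659) = 2.076; exp(−2.076) = 0.1254.
C = 0.0002732 × 0.1254 = 3.43e-05 kg/m³.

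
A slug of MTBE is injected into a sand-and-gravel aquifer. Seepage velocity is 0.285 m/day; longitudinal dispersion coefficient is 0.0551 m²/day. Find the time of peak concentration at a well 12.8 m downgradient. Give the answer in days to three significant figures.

44.2 days

For the 1D instantaneous-source solution, setting ∂C/∂t = 0 at fixed x gives v²t² + 2Dt − x² = 0, so t = (√(D² + v²x²) − D)/v².
√(D² + v²x²) = √(0.0551² + 0.285² × 12.8²) = 3.648; v² = 0.081225.
t = (3.648 − 0.0551)/0.081225 = 44.2 days (vs. the pure-advection estimate x/v = 44.9 d).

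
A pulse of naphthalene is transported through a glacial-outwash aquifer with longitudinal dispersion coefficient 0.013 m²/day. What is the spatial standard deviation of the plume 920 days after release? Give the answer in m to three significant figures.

4.89 m

Dispersive spreading gives a Gaussian with σ² = 2Dt; advection only shifts the center.
σ = √(2 × 0.013 × 920) = 4.89 m.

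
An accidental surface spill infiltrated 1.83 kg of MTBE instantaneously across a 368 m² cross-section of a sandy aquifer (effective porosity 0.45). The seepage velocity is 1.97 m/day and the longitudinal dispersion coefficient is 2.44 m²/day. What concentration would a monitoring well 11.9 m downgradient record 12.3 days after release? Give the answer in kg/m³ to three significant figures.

0.000160 kg/m³

For an instantaneous plane source, C(x,t) = M/(n_e·A·√(4πDt)) · exp(−(x−vt)²/(4Dt)), with n_e·A the pore (flow) area.
Plume center vt = 1.97 × 12.3 = 24.231 m, so the well at 11.9 m is 12.331 m upgradient of the peak.
√(4πDt) = 19.42 m, giving peak height M/(n_e·A·√(4πDt)) = 1.83/(0.45 × 368 × 19.42) = 0.0005690 kg/m³.
(x−vt)²/(4Dt) = (-12.331)²/(4 × 2.44 × 12.3) = 1.267; exp(−1.267) = 0.2817.
C = 0.0005690 × 0.2817 = 0.000160 kg/m³.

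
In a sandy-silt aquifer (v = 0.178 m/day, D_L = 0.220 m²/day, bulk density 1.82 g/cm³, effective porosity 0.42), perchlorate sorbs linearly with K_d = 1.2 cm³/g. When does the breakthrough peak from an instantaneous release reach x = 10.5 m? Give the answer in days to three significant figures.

Retardation factor R = 1 + ρ_b·K_d/n = 1 + 1.82 × 1.2/0.42 = 6.200.
Sorption retards both mechanisms: v_R = v/R = 0.02871 m/day, D_R = D/R = 0.03548 m²/day.
Peak time from v_R²t² + 2D_R t − x² = 0: t = (√(D_R² + v_R²x²) − D_R)/v_R².
√(D_R² + v_R²x²) = √(0.03548² + 0.02871² × 10.5²) = 0.3035; v_R² = 0.0008243.
t = (0.3035 − 0.03548)/0.0008243 = 325 days.

325 days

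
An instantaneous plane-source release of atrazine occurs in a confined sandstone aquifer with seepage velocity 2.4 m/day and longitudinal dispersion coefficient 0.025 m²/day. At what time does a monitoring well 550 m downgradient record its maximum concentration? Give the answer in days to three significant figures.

For the 1D instantaneous-source solution, setting ∂C/∂t = 0 at fixed x gives v²t² + 2Dt − x² = 0, so t = (√(D² + v²x²) − D)/v².
√(D² + v²x²) = √(0.025² + 2.4² × 550²) = 1320; v² = 5.76.
t = (1320 − 0.025)/5.76 = 229 days (vs. the pure-advection estimate x/v = 229 d).

229 days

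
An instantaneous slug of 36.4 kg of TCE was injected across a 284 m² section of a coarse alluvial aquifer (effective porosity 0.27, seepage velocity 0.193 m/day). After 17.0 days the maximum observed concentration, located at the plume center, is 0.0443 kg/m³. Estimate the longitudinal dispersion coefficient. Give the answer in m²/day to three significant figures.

0.537 m²/day

At the plume center C_max = M/(n_e·A·√(4πDt)), so D = M²/(4πt·(n_e·A·C_max)²).
n_e·A·C_max = 0.27 × 284 × 0.0443 = 3.397 kg/m.
D = 36.4²/(4π × 17.0 × 3.397²) = 0.537 m²/day.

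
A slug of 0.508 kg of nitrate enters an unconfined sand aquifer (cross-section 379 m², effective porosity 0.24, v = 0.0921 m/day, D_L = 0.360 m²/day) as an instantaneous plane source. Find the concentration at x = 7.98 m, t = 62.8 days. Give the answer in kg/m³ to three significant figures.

0.000314 kg/m³

For an instantaneous plane source, C(x,t) = M/(n_e·A·√(4πDt)) · exp(−(x−vt)²/(4Dt)), with n_e·A the pore (flow) area.
Plume center vt = 0.0921 × 62.8 = 5.78388 m, so the well at 7.98 m is 2.19612 m downgradient of the peak.
√(4πDt) = 16.86 m, giving peak height M/(n_e·A·√(4πDt)) = 0.508/(0.24 × 379 × 16.86) = 0.0003312 kg/m³.
(x−vt)²/(4Dt) = (2.19612)²/(4 × 0.360 × 62.8) = 0.05333; exp(−0.05333) = 0.9481.
C = 0.0003312 × 0.9481 = 0.000314 kg/m³.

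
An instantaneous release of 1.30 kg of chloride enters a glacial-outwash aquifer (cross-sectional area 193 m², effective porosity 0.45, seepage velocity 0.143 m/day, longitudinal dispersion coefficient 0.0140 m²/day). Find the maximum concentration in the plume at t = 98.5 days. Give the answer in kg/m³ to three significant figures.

The peak of an instantaneous 1D plume sits at x = vt; there the Gaussian factor is 1 and C_max = M/(n_e·A·√(4πDt)), where n_e·A is the pore area the mass is dissolved in.
√(4πDt) = √(4π × 0.0140 × 98.5) = 4.163 m, so C_max = 1.30/(0.45 × 193 × 4.163) = 0.00360 kg/m³.

0.00360 kg/m³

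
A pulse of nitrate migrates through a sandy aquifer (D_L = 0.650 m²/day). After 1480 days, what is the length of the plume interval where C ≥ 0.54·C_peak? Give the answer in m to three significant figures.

97.4 m

The plume is Gaussian with σ = √(2Dt) = √(2 × 0.650 × 1480) = 43.86 m.
C/C_peak = exp(−Δx²/(2σ²)) = 0.54 ⇒ Δx = σ·√(−2 ln 0.54) = 43.86 × 1.110 = 48.68 m.
Width = 2Δx = 97.4 m.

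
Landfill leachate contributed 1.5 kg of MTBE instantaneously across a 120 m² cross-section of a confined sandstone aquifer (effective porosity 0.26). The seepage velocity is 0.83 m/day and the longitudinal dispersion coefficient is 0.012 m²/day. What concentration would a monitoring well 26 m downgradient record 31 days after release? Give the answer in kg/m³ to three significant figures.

0.0212 kg/m³

For an instantaneous plane source, C(x,t) = M/(n_e·A·√(4πDt)) · exp(−(x−vt)²/(4Dt)), with n_e·A the pore (flow) area.
Plume center vt = 0.83 × 31 = 25.73 m, so the well at 26 m is 0.27 m downgradient of the peak.
√(4πDt) = 2.162 m, giving peak height M/(n_e·A·√(4πDt)) = 1.5/(0.26 × 120 × 2.162) = 0.02224 kg/m³.
(x−vt)²/(4Dt) = (0.27)²/(4 × 0.012 × 31) = 0.04899; exp(−0.04899) = 0.9522.
C = 0.02224 × 0.9522 = 0.0212 kg/m³.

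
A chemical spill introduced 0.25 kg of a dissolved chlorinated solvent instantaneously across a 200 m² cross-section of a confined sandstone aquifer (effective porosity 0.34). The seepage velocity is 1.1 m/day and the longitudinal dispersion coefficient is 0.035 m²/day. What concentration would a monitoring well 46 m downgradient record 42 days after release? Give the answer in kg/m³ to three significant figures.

For an instantaneous plane source, C(x,t) = M/(n_e·A·√(4πDt)) · exp(−(x−vt)²/(4Dt)), with n_e·A the pore (flow) area.
Plume center vt = 1.1 × 42 = 46.2 m, so the well at 46 m is 0.2 m upgradient of the peak.
√(4πDt) = 4.298 m, giving peak height M/(n_e·A·√(4πDt)) = 0.25/(0.34 × 200 × 4.298) = 0.0008554 kg/m³.
(x−vt)²/(4Dt) = (-0.2)²/(4 × 0.035 × 42) = 0.006803; exp(−0.006803) = 0.9932.
C = 0.0008554 × 0.9932 = 0.000850 kg/m³.

0.000850 kg/m³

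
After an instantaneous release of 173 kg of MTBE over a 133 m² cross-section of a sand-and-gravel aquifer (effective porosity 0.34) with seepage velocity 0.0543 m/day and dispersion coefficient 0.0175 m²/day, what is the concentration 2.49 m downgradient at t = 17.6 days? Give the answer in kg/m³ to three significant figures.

For an instantaneous plane source, C(x,t) = M/(n_e·A·√(4πDt)) · exp(−(x−vt)²/(4Dt)), with n_e·A the pore (flow) area.
Plume center vt = 0.0543 × 17.6 = 0.95568 m, so the well at 2.49 m is 1.53432 m downgradient of the peak.
√(4πDt) = 1.967 m, giving peak height M/(n_e·A·√(4πDt)) = 173/(0.34 × 133 × 1.967) = 1.945 kg/m³.
(x−vt)²/(4Dt) = (1.53432)²/(4 × 0.0175 × 17.6) = 1.911; exp(−1.911) = 0.1479.
C = 1.945 × 0.1479 = 0.288 kg/m³.

0.288 kg/m³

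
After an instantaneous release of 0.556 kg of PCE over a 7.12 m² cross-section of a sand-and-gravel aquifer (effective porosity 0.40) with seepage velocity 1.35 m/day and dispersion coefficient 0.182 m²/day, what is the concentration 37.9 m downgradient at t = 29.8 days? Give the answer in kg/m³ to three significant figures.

For an instantaneous plane source, C(x,t) = M/(n_e·A·√(4πDt)) · exp(−(x−vt)²/(4Dt)), with n_e·A the pore (flow) area.
Plume center vt = 1.35 × 29.8 = 40.23 m, so the well at 37.9 m is 2.33 m upgradient of the peak.
√(4πDt) = 8.256 m, giving peak height M/(n_e·A·√(4πDt)) = 0.556/(0.40 × 7.12 × 8.256) = 0.02365 kg/m³.
(x−vt)²/(4Dt) = (-2.33)²/(4 × 0.182 × 29.8) = 0.2502; exp(−0.2502) = 0.7786.
C = 0.02365 × 0.7786 = 0.0184 kg/m³.

0.0184 kg/m³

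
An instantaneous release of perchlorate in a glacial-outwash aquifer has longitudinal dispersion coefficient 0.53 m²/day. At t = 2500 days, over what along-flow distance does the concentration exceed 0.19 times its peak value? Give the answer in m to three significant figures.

The plume is Gaussian with σ = √(2Dt) = √(2 × 0.53 × 2500) = 51.48 m.
C/C_peak = exp(−Δx²/(2σ²)) = 0.19 ⇒ Δx = σ·√(−2 ln 0.19) = 51.48 × 1.822 = 93.80 m.
Width = 2Δx = 188 m.

188 m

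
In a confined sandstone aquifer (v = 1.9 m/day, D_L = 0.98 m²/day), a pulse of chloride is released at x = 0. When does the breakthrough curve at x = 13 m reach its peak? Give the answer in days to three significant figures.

For the 1D instantaneous-source solution, setting ∂C/∂t = 0 at fixed x gives v²t² + 2Dt − x² = 0, so t = (√(D² + v²x²) − D)/v².
√(D² + v²x²) = √(0.98² + 1.9² × 13²) = 24.72; v² = 3.61.
t = (24.72 − 0.98)/3.61 = 6.58 days (vs. the pure-advection estimate x/v = 6.84 d).

6.58 days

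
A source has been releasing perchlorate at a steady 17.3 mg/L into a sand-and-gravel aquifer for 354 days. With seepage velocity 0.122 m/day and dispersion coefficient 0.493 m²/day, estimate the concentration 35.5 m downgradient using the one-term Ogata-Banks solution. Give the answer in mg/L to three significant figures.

11.4 mg/L

For a continuous step input, C/C₀ ≈ ½·erfc((x−vt)/(2√(Dt))).
vt = 0.122 × 354 = 43.188 m and 2√(Dt) = 2√(0.493 × 354) = 26.42 m.
Argument (x−vt)/(2√(Dt)) = (35.5 − 43.188)/26.42 = -0.2910; ½·erfc(-0.2910) = 0.6597.
C = 17.3 × 0.6597 = 11.4 mg/L.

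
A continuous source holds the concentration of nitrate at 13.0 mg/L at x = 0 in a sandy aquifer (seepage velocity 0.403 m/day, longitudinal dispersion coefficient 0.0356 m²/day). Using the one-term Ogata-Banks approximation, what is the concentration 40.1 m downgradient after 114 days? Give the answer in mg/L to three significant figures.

12.7 mg/L

For a continuous step input, C/C₀ ≈ ½·erfc((x−vt)/(2√(Dt))).
vt = 0.403 × 114 = 45.942 m and 2√(Dt) = 2√(0.0356 × 114) = 4.029 m.
Argument (x−vt)/(2√(Dt)) = (40.1 − 45.942)/4.029 = -1.450; ½·erfc(-1.450) = 0.9798.
C = 13.0 × 0.9798 = 12.7 mg/L.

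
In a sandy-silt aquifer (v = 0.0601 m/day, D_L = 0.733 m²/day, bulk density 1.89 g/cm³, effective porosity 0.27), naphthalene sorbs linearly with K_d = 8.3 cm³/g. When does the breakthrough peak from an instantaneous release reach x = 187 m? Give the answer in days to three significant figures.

Retardation factor R = 1 + ρ_b·K_d/n = 1 + 1.89 × 8.3/0.27 = 59.10.
Sorption retards both mechanisms: v_R = v/R = 0.001017 m/day, D_R = D/R = 0.01240 m²/day.
Peak time from v_R²t² + 2D_R t − x² = 0: t = (√(D_R² + v_R²x²) − D_R)/v_R².
√(D_R² + v_R²x²) = √(0.01240² + 0.001017² × 187²) = 0.1906; v_R² = 1.034e-06.
t = (0.1906 − 0.01240)/1.034e-06 = 172000 days.

172000 days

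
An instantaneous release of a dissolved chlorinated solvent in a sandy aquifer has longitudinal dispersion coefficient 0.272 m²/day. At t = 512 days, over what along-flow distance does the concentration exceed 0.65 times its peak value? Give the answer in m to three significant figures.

The plume is Gaussian with σ = √(2Dt) = √(2 × 0.272 × 512) = 16.69 m.
C/C_peak = exp(−Δx²/(2σ²)) = 0.65 ⇒ Δx = σ·√(−2 ln 0.65) = 16.69 × 0.9282 = 15.49 m.
Width = 2Δx = 31.0 m.

31.0 m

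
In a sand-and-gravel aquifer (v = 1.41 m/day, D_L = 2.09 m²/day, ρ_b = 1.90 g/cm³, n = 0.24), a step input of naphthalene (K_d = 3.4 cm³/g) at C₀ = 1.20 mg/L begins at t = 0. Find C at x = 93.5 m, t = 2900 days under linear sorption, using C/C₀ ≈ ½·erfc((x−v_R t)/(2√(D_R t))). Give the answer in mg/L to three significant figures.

Retardation factor R = 1 + ρ_b·K_d/n = 1 + 1.90 × 3.4/0.24 = 27.92.
Sorption retards both mechanisms: v_R = v/R = 0.05050 m/day, D_R = D/R = 0.07486 m²/day.
v_R·t = 0.05050 × 2900 = 146.45 m; 2√(D_R t) = 29.47 m; argument = (93.5 − 146.45)/29.47 = -1.797.
C = C₀ × ½·erfc(-1.797) = 1.20 × 0.9945 = 1.19 mg/L.

1.19 mg/L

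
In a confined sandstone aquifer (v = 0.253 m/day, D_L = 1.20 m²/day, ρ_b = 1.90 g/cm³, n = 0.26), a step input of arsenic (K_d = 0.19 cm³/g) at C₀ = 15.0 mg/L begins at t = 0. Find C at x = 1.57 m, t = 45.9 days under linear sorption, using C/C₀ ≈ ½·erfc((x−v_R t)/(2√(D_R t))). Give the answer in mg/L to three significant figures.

Retardation factor R = 1 + ρ_b·K_d/n = 1 + 1.90 × 0.19/0.26 = 2.388.
Sorption retards both mechanisms: v_R = v/R = 0.1059 m/day, D_R = D/R = 0.5025 m²/day.
v_R·t = 0.1059 × 45.9 = 4.86081 m; 2√(D_R t) = 9.605 m; argument = (1.57 − 4.86081)/9.605 = -0.3426.
C = C₀ × ½·erfc(-0.3426) = 15.0 × 0.6860 = 10.3 mg/L.

10.3 mg/L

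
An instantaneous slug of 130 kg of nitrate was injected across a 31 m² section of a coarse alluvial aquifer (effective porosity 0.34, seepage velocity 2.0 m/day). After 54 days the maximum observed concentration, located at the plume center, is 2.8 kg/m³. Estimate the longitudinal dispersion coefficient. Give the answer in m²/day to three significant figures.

At the plume center C_max = M/(n_e·A·√(4πDt)), so D = M²/(4πt·(n_e·A·C_max)²).
n_e·A·C_max = 0.34 × 31 × 2.8 = 29.51 kg/m.
D = 130²/(4π × 54 × 29.51²) = 0.0286 m²/day.

0.0286 m²/day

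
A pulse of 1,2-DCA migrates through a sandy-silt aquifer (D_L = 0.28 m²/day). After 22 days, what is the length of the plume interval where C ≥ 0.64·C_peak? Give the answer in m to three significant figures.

6.63 m

The plume is Gaussian with σ = √(2Dt) = √(2 × 0.28 × 22) = 3.510 m.
C/C_peak = exp(−Δx²/(2σ²)) = 0.64 ⇒ Δx = σ·√(−2 ln 0.64) = 3.510 × 0.9448 = 3.316 m.
Width = 2Δx = 6.63 m.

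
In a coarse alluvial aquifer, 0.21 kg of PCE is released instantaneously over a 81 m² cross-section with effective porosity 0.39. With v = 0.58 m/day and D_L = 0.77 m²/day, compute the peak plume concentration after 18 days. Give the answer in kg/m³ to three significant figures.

0.000504 kg/m³

The peak of an instantaneous 1D plume sits at x = vt; there the Gaussian factor is 1 and C_max = M/(n_e·A·√(4πDt)), where n_e·A is the pore area the mass is dissolved in.
√(4πDt) = √(4π × 0.77 × 18) = 13.20 m, so C_max = 0.21/(0.39 × 81 × 13.20) = 0.000504 kg/m³.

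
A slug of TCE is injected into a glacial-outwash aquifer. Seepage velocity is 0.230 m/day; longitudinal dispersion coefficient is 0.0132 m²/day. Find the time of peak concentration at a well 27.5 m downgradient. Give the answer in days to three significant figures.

119 days

For the 1D instantaneous-source solution, setting ∂C/∂t = 0 at fixed x gives v²t² + 2Dt − x² = 0, so t = (√(D² + v²x²) − D)/v².
√(D² + v²x²) = √(0.0132² + 0.230² × 27.5²) = 6.325; v² = 0.0529.
t = (6.325 − 0.0132)/0.0529 = 119 days (vs. the pure-advection estimate x/v = 120 d).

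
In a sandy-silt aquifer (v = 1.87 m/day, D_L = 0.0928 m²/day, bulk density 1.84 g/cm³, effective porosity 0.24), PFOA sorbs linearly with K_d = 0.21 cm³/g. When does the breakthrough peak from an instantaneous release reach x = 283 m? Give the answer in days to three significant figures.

395 days

Retardation factor R = 1 + ρ_b·K_d/n = 1 + 1.84 × 0.21/0.24 = 2.610.
Sorption retards both mechanisms: v_R = v/R = 0.7165 m/day, D_R = D/R = 0.03556 m²/day.
Peak time from v_R²t² + 2D_R t − x² = 0: t = (√(D_R² + v_R²x²) − D_R)/v_R².
√(D_R² + v_R²x²) = √(0.03556² + 0.7165² × 283²) = 202.8; v_R² = 0.5134.
t = (202.8 − 0.03556)/0.5134 = 395 days.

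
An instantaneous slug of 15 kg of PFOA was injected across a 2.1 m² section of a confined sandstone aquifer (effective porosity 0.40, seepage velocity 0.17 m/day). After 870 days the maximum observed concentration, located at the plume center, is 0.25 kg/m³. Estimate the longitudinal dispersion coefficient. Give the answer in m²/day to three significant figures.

0.467 m²/day

At the plume center C_max = M/(n_e·A·√(4πDt)), so D = M²/(4πt·(n_e·A·C_max)²).
n_e·A·C_max = 0.40 × 2.1 × 0.25 = 0.2100 kg/m.
D = 15²/(4π × 870 × 0.2100²) = 0.467 m²/day.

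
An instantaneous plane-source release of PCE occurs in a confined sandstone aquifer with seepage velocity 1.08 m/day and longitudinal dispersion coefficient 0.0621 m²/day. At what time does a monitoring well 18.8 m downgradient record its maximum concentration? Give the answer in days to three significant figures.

For the 1D instantaneous-source solution, setting ∂C/∂t = 0 at fixed x gives v²t² + 2Dt − x² = 0, so t = (√(D² + v²x²) − D)/v².
√(D² + v²x²) = √(0.0621² + 1.08² × 18.8²) = 20.30; v² = 1.1664.
t = (20.30 − 0.0621)/1.1664 = 17.4 days (vs. the pure-advection estimate x/v = 17.4 d).

17.4 days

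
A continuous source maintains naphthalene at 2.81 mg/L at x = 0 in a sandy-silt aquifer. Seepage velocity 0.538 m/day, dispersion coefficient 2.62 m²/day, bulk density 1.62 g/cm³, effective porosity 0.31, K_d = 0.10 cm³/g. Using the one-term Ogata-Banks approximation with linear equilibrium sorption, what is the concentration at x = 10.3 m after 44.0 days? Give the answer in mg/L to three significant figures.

1.87 mg/L

Retardation factor R = 1 + ρ_b·K_d/n = 1 + 1.62 × 0.10/0.31 = 1.523.
Sorption retards both mechanisms: v_R = v/R = 0.3533 m/day, D_R = D/R = 1.720 m²/day.
v_R·t = 0.3533 × 44.0 = 15.5452 m; 2√(D_R t) = 17.40 m; argument = (10.3 − 15.5452)/17.40 = -0.3014.
C = C₀ × ½·erfc(-0.3014) = 2.81 × 0.6650 = 1.87 mg/L.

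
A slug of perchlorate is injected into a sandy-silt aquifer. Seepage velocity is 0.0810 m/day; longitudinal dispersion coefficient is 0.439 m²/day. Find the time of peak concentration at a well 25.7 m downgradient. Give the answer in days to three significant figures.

257 days

For the 1D instantaneous-source solution, setting ∂C/∂t = 0 at fixed x gives v²t² + 2Dt − x² = 0, so t = (√(D² + v²x²) − D)/v².
√(D² + v²x²) = √(0.439² + 0.0810² × 25.7²) = 2.127; v² = 0.006561.
t = (2.127 − 0.439)/0.006561 = 257 days (vs. the pure-advection estimate x/v = 317 d).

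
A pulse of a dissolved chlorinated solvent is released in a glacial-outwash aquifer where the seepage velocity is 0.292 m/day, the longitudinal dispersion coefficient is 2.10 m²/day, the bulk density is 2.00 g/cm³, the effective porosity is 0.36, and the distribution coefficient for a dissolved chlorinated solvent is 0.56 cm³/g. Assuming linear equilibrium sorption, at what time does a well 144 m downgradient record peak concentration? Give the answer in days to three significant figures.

1930 days

Retardation factor R = 1 + ρ_b·K_d/n = 1 + 2.00 × 0.56/0.36 = 4.111.
Sorption retards both mechanisms: v_R = v/R = 0.07103 m/day, D_R = D/R = 0.5108 m²/day.
Peak time from v_R²t² + 2D_R t − x² = 0: t = (√(D_R² + v_R²x²) − D_R)/v_R².
√(D_R² + v_R²x²) = √(0.5108² + 0.07103² × 144²) = 10.24; v_R² = 0.005045.
t = (10.24 − 0.5108)/0.005045 = 1930 days.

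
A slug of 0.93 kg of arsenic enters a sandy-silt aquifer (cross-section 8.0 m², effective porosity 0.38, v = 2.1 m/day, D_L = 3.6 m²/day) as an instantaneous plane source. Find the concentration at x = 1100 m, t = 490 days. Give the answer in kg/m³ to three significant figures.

0.00101 kg/m³

For an instantaneous plane source, C(x,t) = M/(n_e·A·√(4πDt)) · exp(−(x−vt)²/(4Dt)), with n_e·A the pore (flow) area.
Plume center vt = 2.1 × 490 = 1029 m, so the well at 1100 m is 71 m downgradient of the peak.
√(4πDt) = 148.9 m, giving peak height M/(n_e·A·√(4πDt)) = 0.93/(0.38 × 8.0 × 148.9) = 0.002055 kg/m³.
(x−vt)²/(4Dt) = (71)²/(4 × 3.6 × 490) = 0.7144; exp(−0.7144) = 0.4895.
C = 0.002055 × 0.4895 = 0.00101 kg/m³.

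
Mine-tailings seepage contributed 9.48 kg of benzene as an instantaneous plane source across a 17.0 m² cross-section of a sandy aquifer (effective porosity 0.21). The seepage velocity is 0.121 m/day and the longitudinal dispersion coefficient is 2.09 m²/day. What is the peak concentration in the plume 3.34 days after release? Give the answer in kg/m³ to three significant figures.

The peak of an instantaneous 1D plume sits at x = vt; there the Gaussian factor is 1 and C_max = M/(n_e·A·√(4πDt)), where n_e·A is the pore area the mass is dissolved in.
√(4πDt) = √(4π × 2.09 × 3.34) = 9.366 m, so C_max = 9.48/(0.21 × 17.0 × 9.366) = 0.284 kg/m³.

0.284 kg/m³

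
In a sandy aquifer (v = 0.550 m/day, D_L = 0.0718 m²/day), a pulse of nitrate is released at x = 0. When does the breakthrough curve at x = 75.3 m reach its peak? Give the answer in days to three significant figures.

For the 1D instantaneous-source solution, setting ∂C/∂t = 0 at fixed x gives v²t² + 2Dt − x² = 0, so t = (√(D² + v²x²) − D)/v².
√(D² + v²x²) = √(0.0718² + 0.550² × 75.3²) = 41.42; v² = 0.3025.
t = (41.42 − 0.0718)/0.3025 = 137 days (vs. the pure-advection estimate x/v = 137 d).

137 days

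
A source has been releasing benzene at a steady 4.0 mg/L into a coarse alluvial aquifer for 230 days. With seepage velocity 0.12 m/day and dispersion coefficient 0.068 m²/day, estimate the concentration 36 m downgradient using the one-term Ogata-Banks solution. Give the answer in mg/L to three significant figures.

For a continuous step input, C/C₀ ≈ ½·erfc((x−vt)/(2√(Dt))).
vt = 0.12 × 230 = 27.6 m and 2√(Dt) = 2√(0.068 × 230) = 7.909 m.
Argument (x−vt)/(2√(Dt)) = (36 − 27.6)/7.909 = 1.062; ½·erfc(1.062) = 0.06656.
C = 4.0 × 0.06656 = 0.266 mg/L.

0.266 mg/L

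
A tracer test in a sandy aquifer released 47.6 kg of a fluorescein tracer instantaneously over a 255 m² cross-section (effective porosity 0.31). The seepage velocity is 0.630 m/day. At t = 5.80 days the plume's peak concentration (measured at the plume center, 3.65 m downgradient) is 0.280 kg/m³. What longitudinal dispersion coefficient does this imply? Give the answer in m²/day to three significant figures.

0.0635 m²/day

At the plume center C_max = M/(n_e·A·√(4πDt)), so D = M²/(4πt·(n_e·A·C_max)²).
n_e·A·C_max = 0.31 × 255 × 0.280 = 22.13 kg/m.
D = 47.6²/(4π × 5.80 × 22.13²) = 0.0635 m²/day.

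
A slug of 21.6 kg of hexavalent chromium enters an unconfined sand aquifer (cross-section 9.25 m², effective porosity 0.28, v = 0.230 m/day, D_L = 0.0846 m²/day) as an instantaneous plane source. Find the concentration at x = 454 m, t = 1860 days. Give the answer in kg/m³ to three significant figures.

0.0630 kg/m³

For an instantaneous plane source, C(x,t) = M/(n_e·A·√(4πDt)) · exp(−(x−vt)²/(4Dt)), with n_e·A the pore (flow) area.
Plume center vt = 0.230 × 1860 = 427.8 m, so the well at 454 m is 26.2 m downgradient of the peak.
√(4πDt) = 44.47 m, giving peak height M/(n_e·A·√(4πDt)) = 21.6/(0.28 × 9.25 × 44.47) = 0.1875 kg/m³.
(x−vt)²/(4Dt) = (26.2)²/(4 × 0.0846 × 1860) = 1.091; exp(−1.091) = 0.3359.
C = 0.1875 × 0.3359 = 0.0630 kg/m³.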